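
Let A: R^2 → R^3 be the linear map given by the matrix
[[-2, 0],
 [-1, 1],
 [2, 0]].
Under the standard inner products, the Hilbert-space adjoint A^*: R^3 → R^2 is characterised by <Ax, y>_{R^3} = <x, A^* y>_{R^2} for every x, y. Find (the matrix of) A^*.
A^* = A^T =
[[-2, -1, 2],
 [0, 1, 0]]

For real matrices with standard dot products, the defining identity <Ax, y> = <x, A^* y> gives (Ax)^T y = x^T (A^*) y, i.e. x^T A^T y = x^T (A^*) y. Since this holds for all x, y, we must have A^* = A^T. Therefore
A^* =
[[-2, -1, 2],
 [0, 1, 0]].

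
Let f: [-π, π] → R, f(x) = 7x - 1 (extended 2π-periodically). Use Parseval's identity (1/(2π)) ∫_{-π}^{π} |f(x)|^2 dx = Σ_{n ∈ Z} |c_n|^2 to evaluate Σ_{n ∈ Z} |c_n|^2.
Σ |c_n|^2 = 49π^2/3 + 1

Expand and integrate term by term over [-π, π]:
  ∫ (7x)^2 dx = 49·(2π^3/3); ∫ 2·7·(-1)·x dx = 0 (odd integrand); ∫ (-1)^2 dx = 1·2π.
So (1/(2π)) ∫_{-π}^{π} (7x - 1)^2 dx = 49π^2/3 + 1 = 49π^2/3 + 1.
Parseval ⇒ Σ |c_n|^2 = 49π^2/3 + 1.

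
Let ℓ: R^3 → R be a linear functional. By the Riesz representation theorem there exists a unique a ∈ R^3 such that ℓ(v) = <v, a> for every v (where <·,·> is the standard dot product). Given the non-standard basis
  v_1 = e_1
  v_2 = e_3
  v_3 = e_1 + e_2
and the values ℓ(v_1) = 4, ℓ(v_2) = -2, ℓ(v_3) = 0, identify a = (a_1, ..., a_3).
a = (4, -4, -2)

Write a = (a_1, ..., a_3) in the standard basis. For each basis vector v_i, ℓ(v_i) = <v_i, a> is a linear equation in the a_j's. Collect the n equations into a matrix system V a = ℓ, where row i of V is v_i (expressed in the standard basis). Since V is invertible (lower-triangular with 1s on the diagonal, up to permutation), solve by back-substitution:
  V =
[[1, 0, 0],
 [0, 0, 1],
 [1, 1, 0]]
  V a = (4, -2, 0)
Solving gives a = (4, -4, -2).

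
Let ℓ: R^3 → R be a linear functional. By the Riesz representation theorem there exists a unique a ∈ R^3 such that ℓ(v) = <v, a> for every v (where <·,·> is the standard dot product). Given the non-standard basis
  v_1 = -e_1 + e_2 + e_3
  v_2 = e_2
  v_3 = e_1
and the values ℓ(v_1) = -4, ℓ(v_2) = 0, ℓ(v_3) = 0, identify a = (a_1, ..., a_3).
a = (0, 0, -4)

Write a = (a_1, ..., a_3) in the standard basis. For each basis vector v_i, ℓ(v_i) = <v_i, a> is a linear equation in the a_j's. Collect the n equations into a matrix system V a = ℓ, where row i of V is v_i (expressed in the standard basis). Since V is invertible (lower-triangular with 1s on the diagonal, up to permutation), solve by back-substitution:
  V =
[[-1, 1, 1],
 [0, 1, 0],
 [1, 0, 0]]
  V a = (-4, 0, 0)
Solving gives a = (0, 0, -4).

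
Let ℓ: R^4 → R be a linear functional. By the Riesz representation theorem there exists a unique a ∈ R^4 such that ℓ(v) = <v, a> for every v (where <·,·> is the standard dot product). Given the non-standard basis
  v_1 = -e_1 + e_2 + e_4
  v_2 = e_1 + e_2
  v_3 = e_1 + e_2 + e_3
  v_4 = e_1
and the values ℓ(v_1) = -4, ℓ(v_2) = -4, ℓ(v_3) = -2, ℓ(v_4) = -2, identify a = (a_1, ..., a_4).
a = (-2, -2, 2, -4)

Write a = (a_1, ..., a_4) in the standard basis. For each basis vector v_i, ℓ(v_i) = <v_i, a> is a linear equation in the a_j's. Collect the n equations into a matrix system V a = ℓ, where row i of V is v_i (expressed in the standard basis). Since V is invertible (lower-triangular with 1s on the diagonal, up to permutation), solve by back-substitution:
  V =
[[-1, 1, 0, 1],
 [1, 1, 0, 0],
 [1, 1, 1, 0],
 [1, 0, 0, 0]]
  V a = (-4, -4, -2, -2)
Solving gives a = (-2, -2, 2, -4).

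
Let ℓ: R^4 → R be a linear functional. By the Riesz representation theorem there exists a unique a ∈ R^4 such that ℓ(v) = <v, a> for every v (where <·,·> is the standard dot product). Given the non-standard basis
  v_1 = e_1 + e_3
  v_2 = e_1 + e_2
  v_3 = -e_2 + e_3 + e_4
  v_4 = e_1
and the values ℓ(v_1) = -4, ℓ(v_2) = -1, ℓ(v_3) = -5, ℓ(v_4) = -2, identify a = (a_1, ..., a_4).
a = (-2, 1, -2, -2)

Write a = (a_1, ..., a_4) in the standard basis. For each basis vector v_i, ℓ(v_i) = <v_i, a> is a linear equation in the a_j's. Collect the n equations into a matrix system V a = ℓ, where row i of V is v_i (expressed in the standard basis). Since V is invertible (lower-triangular with 1s on the diagonal, up to permutation), solve by back-substitution:
  V =
[[1, 0, 1, 0],
 [1, 1, 0, 0],
 [0, -1, 1, 1],
 [1, 0, 0, 0]]
  V a = (-4, -1, -5, -2)
Solving gives a = (-2, 1, -2, -2).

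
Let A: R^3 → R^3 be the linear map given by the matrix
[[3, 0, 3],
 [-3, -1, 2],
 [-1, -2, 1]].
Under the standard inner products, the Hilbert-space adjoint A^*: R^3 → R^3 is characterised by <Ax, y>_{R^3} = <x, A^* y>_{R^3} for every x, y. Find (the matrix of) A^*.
A^* = A^T =
[[3, -3, -1],
 [0, -1, -2],
 [3, 2, 1]]

For real matrices with standard dot products, the defining identity <Ax, y> = <x, A^* y> gives (Ax)^T y = x^T (A^*) y, i.e. x^T A^T y = x^T (A^*) y. Since this holds for all x, y, we must have A^* = A^T. Therefore
A^* =
[[3, -3, -1],
 [0, -1, -2],
 [3, 2, 1]].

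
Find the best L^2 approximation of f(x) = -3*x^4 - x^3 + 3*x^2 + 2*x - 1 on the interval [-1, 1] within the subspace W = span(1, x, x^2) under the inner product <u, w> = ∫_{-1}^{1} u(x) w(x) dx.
g(x) = 3*x^2/7 + 7*x/5 - 26/35

The best approximation g ∈ W is the orthogonal projection of f onto W. Writing g = a_0 + a_1 x + a_2 x^2, the coefficients solve the normal equations G · a = b where
  G_{ij} = <φ_i, φ_j> and b_i = <f, φ_i>, with φ_0 = 1, φ_1 = x, φ_2 = x^2.
G =
  [2, 0, 2/3]
  [0, 2/3, 0]
  [2/3, 0, 2/5],
b = (-6/5, 14/15, -34/105).
Solving gives a_0 = -26/35, a_1 = 7/5, a_2 = 3/7, so
  g(x) = 3*x^2/7 + 7*x/5 - 26/35.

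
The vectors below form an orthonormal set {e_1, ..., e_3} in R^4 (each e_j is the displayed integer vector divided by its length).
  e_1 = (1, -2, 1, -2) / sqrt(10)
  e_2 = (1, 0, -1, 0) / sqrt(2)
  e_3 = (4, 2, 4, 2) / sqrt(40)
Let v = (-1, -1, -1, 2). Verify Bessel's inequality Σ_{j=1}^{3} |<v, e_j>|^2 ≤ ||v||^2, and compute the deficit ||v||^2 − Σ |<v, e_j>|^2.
Σ |<v, e_j>|^2 = 5/2; ||v||^2 = 7; deficit = 9/2

Write each e_j = u_j / sqrt(<u_j, u_j>) where u_j is the displayed integer vector. Then <v, e_j> = <v, u_j> / sqrt(<u_j, u_j>), so |<v, e_j>|^2 = <v, u_j>^2 / <u_j, u_j>.
Coefficients: <v, e_1> = -4/sqrt(10), <v, e_2> = 0/sqrt(2), <v, e_3> = -6/sqrt(40).
Square and sum: Σ |<v, e_j>|^2 = 5/2.
Compute ||v||^2 = v·v = 7.
Deficit = 7 − 5/2 = 9/2 ≥ 0, confirming Bessel's inequality. (The deficit equals ||v − Σ <v,e_j> e_j||^2, the squared distance from v to span{e_j}.)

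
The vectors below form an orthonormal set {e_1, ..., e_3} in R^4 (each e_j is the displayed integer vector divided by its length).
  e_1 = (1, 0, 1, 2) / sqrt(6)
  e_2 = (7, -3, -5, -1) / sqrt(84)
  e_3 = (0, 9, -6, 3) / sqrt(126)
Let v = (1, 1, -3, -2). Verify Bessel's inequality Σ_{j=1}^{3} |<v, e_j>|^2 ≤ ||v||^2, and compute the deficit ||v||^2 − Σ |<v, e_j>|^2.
Σ |<v, e_j>|^2 = 59/4; ||v||^2 = 15; deficit = 1/4

Write each e_j = u_j / sqrt(<u_j, u_j>) where u_j is the displayed integer vector. Then <v, e_j> = <v, u_j> / sqrt(<u_j, u_j>), so |<v, e_j>|^2 = <v, u_j>^2 / <u_j, u_j>.
Coefficients: <v, e_1> = -6/sqrt(6), <v, e_2> = 21/sqrt(84), <v, e_3> = 21/sqrt(126).
Square and sum: Σ |<v, e_j>|^2 = 59/4.
Compute ||v||^2 = v·v = 15.
Deficit = 15 − 59/4 = 1/4 ≥ 0, confirming Bessel's inequality. (The deficit equals ||v − Σ <v,e_j> e_j||^2, the squared distance from v to span{e_j}.)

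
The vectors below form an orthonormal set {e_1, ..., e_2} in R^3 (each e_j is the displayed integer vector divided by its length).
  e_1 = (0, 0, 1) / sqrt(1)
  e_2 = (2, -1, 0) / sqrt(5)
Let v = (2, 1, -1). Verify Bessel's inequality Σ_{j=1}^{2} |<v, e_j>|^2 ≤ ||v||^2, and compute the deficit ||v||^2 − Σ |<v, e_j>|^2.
Σ |<v, e_j>|^2 = 14/5; ||v||^2 = 6; deficit = 16/5

Write each e_j = u_j / sqrt(<u_j, u_j>) where u_j is the displayed integer vector. Then <v, e_j> = <v, u_j> / sqrt(<u_j, u_j>), so |<v, e_j>|^2 = <v, u_j>^2 / <u_j, u_j>.
Coefficients: <v, e_1> = -1/sqrt(1), <v, e_2> = 3/sqrt(5).
Square and sum: Σ |<v, e_j>|^2 = 14/5.
Compute ||v||^2 = v·v = 6.
Deficit = 6 − 14/5 = 16/5 ≥ 0, confirming Bessel's inequality. (The deficit equals ||v − Σ <v,e_j> e_j||^2, the squared distance from v to span{e_j}.)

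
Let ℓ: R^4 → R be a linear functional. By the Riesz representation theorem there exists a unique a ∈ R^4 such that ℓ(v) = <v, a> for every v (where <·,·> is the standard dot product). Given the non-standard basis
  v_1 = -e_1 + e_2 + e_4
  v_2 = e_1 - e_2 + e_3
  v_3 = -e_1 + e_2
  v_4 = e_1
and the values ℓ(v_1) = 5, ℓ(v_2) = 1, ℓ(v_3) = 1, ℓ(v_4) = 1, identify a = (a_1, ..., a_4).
a = (1, 2, 2, 4)

Write a = (a_1, ..., a_4) in the standard basis. For each basis vector v_i, ℓ(v_i) = <v_i, a> is a linear equation in the a_j's. Collect the n equations into a matrix system V a = ℓ, where row i of V is v_i (expressed in the standard basis). Since V is invertible (lower-triangular with 1s on the diagonal, up to permutation), solve by back-substitution:
  V =
[[-1, 1, 0, 1],
 [1, -1, 1, 0],
 [-1, 1, 0, 0],
 [1, 0, 0, 0]]
  V a = (5, 1, 1, 1)
Solving gives a = (1, 2, 2, 4).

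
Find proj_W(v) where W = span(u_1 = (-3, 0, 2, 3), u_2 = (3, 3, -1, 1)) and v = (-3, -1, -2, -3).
proj_W(v) = (-201/188, -477/188, -25/188, -435/188)

Set up U = [u_1 | ... | u_2] ∈ R^(4×2). The projector onto W = col(U) is P = U (U^T U)^(-1) U^T.
Compute U^T U =
  [22, -8]
  [-8, 20],
and U^T v = (-4, -13).
Solve U^T U · c = U^T v for the coefficients: c = (-23/47, -159/188). The projection is proj_W(v) = U c.
Check: (v - proj_W(v)) · u_1 = 0  (should be 0).
Check: (v - proj_W(v)) · u_2 = 0  (should be 0).
Result: proj_W(v) = (-201/188, -477/188, -25/188, -435/188).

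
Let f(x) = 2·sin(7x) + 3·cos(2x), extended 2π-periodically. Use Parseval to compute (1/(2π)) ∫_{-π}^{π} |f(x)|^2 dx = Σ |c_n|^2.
Σ |c_n|^2 = 13/2

Expand |f|^2 and use orthogonality of {sin(nx), cos(mx)} on [-π, π]:
  ∫_{-π}^{π} sin(nx)^2 dx = π, ∫ cos(mx)^2 dx = π, and cross terms integrate to 0.
So ∫_{-π}^{π} f(x)^2 dx = 2^2 · π + 3^2 · π = (4 + 9)π.
Divide by 2π: (4 + 9)/2 = 13/2.
By Parseval, this equals Σ |c_n|^2.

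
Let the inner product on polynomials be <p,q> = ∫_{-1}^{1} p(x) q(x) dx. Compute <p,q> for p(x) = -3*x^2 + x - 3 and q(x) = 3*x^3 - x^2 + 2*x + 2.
<p,q> = -154/15

Expand the product: p(x)·q(x) = -9*x^5 + 6*x^4 - 16*x^3 - x^2 - 4*x - 6.
∫_{-1}^{1} of each monomial x^k gives [2/(k+1) if k even, 0 if k odd]. Integrating term-by-term (or equivalently evaluating the antiderivative F(x) = -3*x^6/2 + 6*x^5/5 - 4*x^4 - x^3/3 - 2*x^2 - 6*x at the endpoints):
  F(1) − F(−1) = -379/30 − (-71/30) = -154/15.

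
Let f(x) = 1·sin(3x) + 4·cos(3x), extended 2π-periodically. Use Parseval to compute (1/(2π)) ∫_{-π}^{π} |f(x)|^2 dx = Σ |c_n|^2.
Σ |c_n|^2 = 17/2

Expand |f|^2 and use orthogonality of {sin(nx), cos(mx)} on [-π, π]:
  ∫_{-π}^{π} sin(nx)^2 dx = π, ∫ cos(mx)^2 dx = π, and cross terms integrate to 0.
So ∫_{-π}^{π} f(x)^2 dx = 1^2 · π + 4^2 · π = (1 + 16)π.
Divide by 2π: (1 + 16)/2 = 17/2.
By Parseval, this equals Σ |c_n|^2.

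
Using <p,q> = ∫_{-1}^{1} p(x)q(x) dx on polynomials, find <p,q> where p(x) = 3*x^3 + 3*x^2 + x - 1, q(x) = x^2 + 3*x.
<p,q> = 92/15

Expand the product: p(x)·q(x) = 3*x^5 + 12*x^4 + 10*x^3 + 2*x^2 - 3*x.
∫_{-1}^{1} of each monomial x^k gives [2/(k+1) if k even, 0 if k odd]. Integrating term-by-term (or equivalently evaluating the antiderivative F(x) = x^6/2 + 12*x^5/5 + 5*x^4/2 + 2*x^3/3 - 3*x^2/2 at the endpoints):
  F(1) − F(−1) = 137/30 − (-47/30) = 92/15.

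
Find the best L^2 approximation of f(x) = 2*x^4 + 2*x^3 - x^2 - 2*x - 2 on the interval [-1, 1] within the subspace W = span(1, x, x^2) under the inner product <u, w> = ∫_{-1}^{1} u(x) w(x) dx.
g(x) = 5*x^2/7 - 4*x/5 - 76/35

The best approximation g ∈ W is the orthogonal projection of f onto W. Writing g = a_0 + a_1 x + a_2 x^2, the coefficients solve the normal equations G · a = b where
  G_{ij} = <φ_i, φ_j> and b_i = <f, φ_i>, with φ_0 = 1, φ_1 = x, φ_2 = x^2.
G =
  [2, 0, 2/3]
  [0, 2/3, 0]
  [2/3, 0, 2/5],
b = (-58/15, -8/15, -122/105).
Solving gives a_0 = -76/35, a_1 = -4/5, a_2 = 5/7, so
  g(x) = 5*x^2/7 - 4*x/5 - 76/35.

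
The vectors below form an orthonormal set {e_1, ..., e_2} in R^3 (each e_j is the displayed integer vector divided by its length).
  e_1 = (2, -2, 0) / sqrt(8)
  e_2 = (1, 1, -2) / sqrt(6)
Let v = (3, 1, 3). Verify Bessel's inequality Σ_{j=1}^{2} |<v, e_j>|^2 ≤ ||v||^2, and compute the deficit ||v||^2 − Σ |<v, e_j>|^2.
Σ |<v, e_j>|^2 = 8/3; ||v||^2 = 19; deficit = 49/3

Write each e_j = u_j / sqrt(<u_j, u_j>) where u_j is the displayed integer vector. Then <v, e_j> = <v, u_j> / sqrt(<u_j, u_j>), so |<v, e_j>|^2 = <v, u_j>^2 / <u_j, u_j>.
Coefficients: <v, e_1> = 4/sqrt(8), <v, e_2> = -2/sqrt(6).
Square and sum: Σ |<v, e_j>|^2 = 8/3.
Compute ||v||^2 = v·v = 19.
Deficit = 19 − 8/3 = 49/3 ≥ 0, confirming Bessel's inequality. (The deficit equals ||v − Σ <v,e_j> e_j||^2, the squared distance from v to span{e_j}.)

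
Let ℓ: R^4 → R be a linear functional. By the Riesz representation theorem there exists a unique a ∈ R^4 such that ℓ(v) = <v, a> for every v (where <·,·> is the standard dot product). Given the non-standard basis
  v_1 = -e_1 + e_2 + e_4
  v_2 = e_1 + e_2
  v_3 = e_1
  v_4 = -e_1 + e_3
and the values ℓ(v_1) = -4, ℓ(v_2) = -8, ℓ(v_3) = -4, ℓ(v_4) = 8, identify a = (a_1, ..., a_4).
a = (-4, -4, 4, -4)

Write a = (a_1, ..., a_4) in the standard basis. For each basis vector v_i, ℓ(v_i) = <v_i, a> is a linear equation in the a_j's. Collect the n equations into a matrix system V a = ℓ, where row i of V is v_i (expressed in the standard basis). Since V is invertible (lower-triangular with 1s on the diagonal, up to permutation), solve by back-substitution:
  V =
[[-1, 1, 0, 1],
 [1, 1, 0, 0],
 [1, 0, 0, 0],
 [-1, 0, 1, 0]]
  V a = (-4, -8, -4, 8)
Solving gives a = (-4, -4, 4, -4).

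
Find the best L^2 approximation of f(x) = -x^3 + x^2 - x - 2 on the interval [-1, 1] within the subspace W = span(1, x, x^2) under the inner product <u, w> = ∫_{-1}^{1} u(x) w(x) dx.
g(x) = x^2 - 8*x/5 - 2

The best approximation g ∈ W is the orthogonal projection of f onto W. Writing g = a_0 + a_1 x + a_2 x^2, the coefficients solve the normal equations G · a = b where
  G_{ij} = <φ_i, φ_j> and b_i = <f, φ_i>, with φ_0 = 1, φ_1 = x, φ_2 = x^2.
G =
  [2, 0, 2/3]
  [0, 2/3, 0]
  [2/3, 0, 2/5],
b = (-10/3, -16/15, -14/15).
Solving gives a_0 = -2, a_1 = -8/5, a_2 = 1, so
  g(x) = x^2 - 8*x/5 - 2.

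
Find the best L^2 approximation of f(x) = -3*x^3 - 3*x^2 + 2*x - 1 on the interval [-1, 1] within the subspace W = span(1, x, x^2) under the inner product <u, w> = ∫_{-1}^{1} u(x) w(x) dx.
g(x) = -3*x^2 + x/5 - 1

The best approximation g ∈ W is the orthogonal projection of f onto W. Writing g = a_0 + a_1 x + a_2 x^2, the coefficients solve the normal equations G · a = b where
  G_{ij} = <φ_i, φ_j> and b_i = <f, φ_i>, with φ_0 = 1, φ_1 = x, φ_2 = x^2.
G =
  [2, 0, 2/3]
  [0, 2/3, 0]
  [2/3, 0, 2/5],
b = (-4, 2/15, -28/15).
Solving gives a_0 = -1, a_1 = 1/5, a_2 = -3, so
  g(x) = -3*x^2 + x/5 - 1.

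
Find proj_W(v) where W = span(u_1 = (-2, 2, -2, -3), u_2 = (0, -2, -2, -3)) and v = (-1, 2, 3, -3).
proj_W(v) = (-27/23, 44/23, -10/23, -15/23)

Set up U = [u_1 | ... | u_2] ∈ R^(4×2). The projector onto W = col(U) is P = U (U^T U)^(-1) U^T.
Compute U^T U =
  [21, 9]
  [9, 17],
and U^T v = (9, -1).
Solve U^T U · c = U^T v for the coefficients: c = (27/46, -17/46). The projection is proj_W(v) = U c.
Check: (v - proj_W(v)) · u_1 = 0  (should be 0).
Check: (v - proj_W(v)) · u_2 = 0  (should be 0).
Result: proj_W(v) = (-27/23, 44/23, -10/23, -15/23).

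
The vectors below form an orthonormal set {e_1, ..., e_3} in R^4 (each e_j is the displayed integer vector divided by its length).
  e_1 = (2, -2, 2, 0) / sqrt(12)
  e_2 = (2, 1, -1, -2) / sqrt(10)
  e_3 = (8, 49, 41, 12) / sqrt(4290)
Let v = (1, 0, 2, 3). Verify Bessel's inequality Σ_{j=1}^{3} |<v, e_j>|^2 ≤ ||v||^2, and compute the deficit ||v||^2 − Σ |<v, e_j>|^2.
Σ |<v, e_j>|^2 = 1473/143; ||v||^2 = 14; deficit = 529/143

Write each e_j = u_j / sqrt(<u_j, u_j>) where u_j is the displayed integer vector. Then <v, e_j> = <v, u_j> / sqrt(<u_j, u_j>), so |<v, e_j>|^2 = <v, u_j>^2 / <u_j, u_j>.
Coefficients: <v, e_1> = 6/sqrt(12), <v, e_2> = -6/sqrt(10), <v, e_3> = 126/sqrt(4290).
Square and sum: Σ |<v, e_j>|^2 = 1473/143.
Compute ||v||^2 = v·v = 14.
Deficit = 14 − 1473/143 = 529/143 ≥ 0, confirming Bessel's inequality. (The deficit equals ||v − Σ <v,e_j> e_j||^2, the squared distance from v to span{e_j}.)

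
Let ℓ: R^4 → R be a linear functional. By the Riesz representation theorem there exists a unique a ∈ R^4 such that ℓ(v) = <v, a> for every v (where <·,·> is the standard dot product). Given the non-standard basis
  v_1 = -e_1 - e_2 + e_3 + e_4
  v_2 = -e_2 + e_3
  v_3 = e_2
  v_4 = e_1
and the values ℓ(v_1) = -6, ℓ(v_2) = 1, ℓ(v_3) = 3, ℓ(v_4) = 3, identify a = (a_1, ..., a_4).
a = (3, 3, 4, -4)

Write a = (a_1, ..., a_4) in the standard basis. For each basis vector v_i, ℓ(v_i) = <v_i, a> is a linear equation in the a_j's. Collect the n equations into a matrix system V a = ℓ, where row i of V is v_i (expressed in the standard basis). Since V is invertible (lower-triangular with 1s on the diagonal, up to permutation), solve by back-substitution:
  V =
[[-1, -1, 1, 1],
 [0, -1, 1, 0],
 [0, 1, 0, 0],
 [1, 0, 0, 0]]
  V a = (-6, 1, 3, 3)
Solving gives a = (3, 3, 4, -4).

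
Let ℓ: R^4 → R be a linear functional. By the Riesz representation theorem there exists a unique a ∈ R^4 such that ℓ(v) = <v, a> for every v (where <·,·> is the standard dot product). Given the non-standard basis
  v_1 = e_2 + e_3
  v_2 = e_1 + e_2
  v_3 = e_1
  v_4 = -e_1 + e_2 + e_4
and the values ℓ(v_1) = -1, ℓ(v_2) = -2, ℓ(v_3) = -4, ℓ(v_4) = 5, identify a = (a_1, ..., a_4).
a = (-4, 2, -3, -1)

Write a = (a_1, ..., a_4) in the standard basis. For each basis vector v_i, ℓ(v_i) = <v_i, a> is a linear equation in the a_j's. Collect the n equations into a matrix system V a = ℓ, where row i of V is v_i (expressed in the standard basis). Since V is invertible (lower-triangular with 1s on the diagonal, up to permutation), solve by back-substitution:
  V =
[[0, 1, 1, 0],
 [1, 1, 0, 0],
 [1, 0, 0, 0],
 [-1, 1, 0, 1]]
  V a = (-1, -2, -4, 5)
Solving gives a = (-4, 2, -3, -1).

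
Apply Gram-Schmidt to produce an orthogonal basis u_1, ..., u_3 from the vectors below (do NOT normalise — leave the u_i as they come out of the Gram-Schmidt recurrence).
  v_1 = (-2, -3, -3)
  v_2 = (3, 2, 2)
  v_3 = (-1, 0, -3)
Orthogonal basis:
  u_1 = (-2, -3, -3)
  u_2 = (15/11, -5/11, -5/11)
  u_3 = (0, 3/2, -3/2)

Apply the Gram-Schmidt recurrence
  u_1 = v_1
  u_i = v_i − Σ_{j<i} ((v_i · u_j) / (u_j · u_j)) · u_j.

Step by step this gives:
  u_1 = (-2, -3, -3)
  u_2 = (15/11, -5/11, -5/11)
  u_3 = (0, 3/2, -3/2)

Orthogonality check:
  u_2 · u_1 = 0 (should be 0)
  u_3 · u_1 = 0 (should be 0)
  u_3 · u_2 = 0 (should be 0)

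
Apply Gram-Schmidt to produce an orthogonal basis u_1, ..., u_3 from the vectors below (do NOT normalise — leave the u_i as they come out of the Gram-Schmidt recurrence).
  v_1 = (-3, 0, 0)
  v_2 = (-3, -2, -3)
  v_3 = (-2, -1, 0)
Orthogonal basis:
  u_1 = (-3, 0, 0)
  u_2 = (0, -2, -3)
  u_3 = (0, -9/13, 6/13)

Apply the Gram-Schmidt recurrence
  u_1 = v_1
  u_i = v_i − Σ_{j<i} ((v_i · u_j) / (u_j · u_j)) · u_j.

Step by step this gives:
  u_1 = (-3, 0, 0)
  u_2 = (0, -2, -3)
  u_3 = (0, -9/13, 6/13)

Orthogonality check:
  u_2 · u_1 = 0 (should be 0)
  u_3 · u_1 = 0 (should be 0)
  u_3 · u_2 = 0 (should be 0)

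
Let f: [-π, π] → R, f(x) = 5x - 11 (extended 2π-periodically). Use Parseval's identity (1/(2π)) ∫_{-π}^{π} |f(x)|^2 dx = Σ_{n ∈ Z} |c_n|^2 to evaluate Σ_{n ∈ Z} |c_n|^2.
Σ |c_n|^2 = 25π^2/3 + 121

Expand and integrate term by term over [-π, π]:
  ∫ (5x)^2 dx = 25·(2π^3/3); ∫ 2·5·(-11)·x dx = 0 (odd integrand); ∫ (-11)^2 dx = 121·2π.
So (1/(2π)) ∫_{-π}^{π} (5x - 11)^2 dx = 25π^2/3 + 121 = 25π^2/3 + 121.
Parseval ⇒ Σ |c_n|^2 = 25π^2/3 + 121.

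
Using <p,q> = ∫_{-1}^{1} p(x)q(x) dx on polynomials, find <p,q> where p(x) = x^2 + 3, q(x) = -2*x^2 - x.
<p,q> = -24/5

Expand the product: p(x)·q(x) = -2*x^4 - x^3 - 6*x^2 - 3*x.
∫_{-1}^{1} of each monomial x^k gives [2/(k+1) if k even, 0 if k odd]. Integrating term-by-term (or equivalently evaluating the antiderivative F(x) = -2*x^5/5 - x^4/4 - 2*x^3 - 3*x^2/2 at the endpoints):
  F(1) − F(−1) = -83/20 − (13/20) = -24/5.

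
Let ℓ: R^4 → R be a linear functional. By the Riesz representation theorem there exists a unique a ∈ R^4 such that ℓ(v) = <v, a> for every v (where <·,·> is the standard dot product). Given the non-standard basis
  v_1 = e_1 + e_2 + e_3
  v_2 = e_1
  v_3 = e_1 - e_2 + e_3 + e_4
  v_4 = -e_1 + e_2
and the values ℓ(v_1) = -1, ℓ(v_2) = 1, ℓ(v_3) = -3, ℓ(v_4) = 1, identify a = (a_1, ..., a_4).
a = (1, 2, -4, 2)

Write a = (a_1, ..., a_4) in the standard basis. For each basis vector v_i, ℓ(v_i) = <v_i, a> is a linear equation in the a_j's. Collect the n equations into a matrix system V a = ℓ, where row i of V is v_i (expressed in the standard basis). Since V is invertible (lower-triangular with 1s on the diagonal, up to permutation), solve by back-substitution:
  V =
[[1, 1, 1, 0],
 [1, 0, 0, 0],
 [1, -1, 1, 1],
 [-1, 1, 0, 0]]
  V a = (-1, 1, -3, 1)
Solving gives a = (1, 2, -4, 2).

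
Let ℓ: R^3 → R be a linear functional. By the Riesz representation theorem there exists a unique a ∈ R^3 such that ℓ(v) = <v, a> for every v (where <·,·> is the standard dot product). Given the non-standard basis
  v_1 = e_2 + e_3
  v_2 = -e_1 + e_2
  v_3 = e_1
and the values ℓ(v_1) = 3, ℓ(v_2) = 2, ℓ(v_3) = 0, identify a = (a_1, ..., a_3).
a = (0, 2, 1)

Write a = (a_1, ..., a_3) in the standard basis. For each basis vector v_i, ℓ(v_i) = <v_i, a> is a linear equation in the a_j's. Collect the n equations into a matrix system V a = ℓ, where row i of V is v_i (expressed in the standard basis). Since V is invertible (lower-triangular with 1s on the diagonal, up to permutation), solve by back-substitution:
  V =
[[0, 1, 1],
 [-1, 1, 0],
 [1, 0, 0]]
  V a = (3, 2, 0)
Solving gives a = (0, 2, 1).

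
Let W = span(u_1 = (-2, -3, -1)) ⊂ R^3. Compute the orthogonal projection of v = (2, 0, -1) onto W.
proj_W(v) = (3/7, 9/14, 3/14)

Set up U = [u_1 | ... | u_1] ∈ R^(3×1). The projector onto W = col(U) is P = U (U^T U)^(-1) U^T.
Compute U^T U =
  [14],
and U^T v = (-3).
Solve U^T U · c = U^T v for the coefficients: c = (-3/14). The projection is proj_W(v) = U c.
Check: (v - proj_W(v)) · u_1 = 0  (should be 0).
Result: proj_W(v) = (3/7, 9/14, 3/14).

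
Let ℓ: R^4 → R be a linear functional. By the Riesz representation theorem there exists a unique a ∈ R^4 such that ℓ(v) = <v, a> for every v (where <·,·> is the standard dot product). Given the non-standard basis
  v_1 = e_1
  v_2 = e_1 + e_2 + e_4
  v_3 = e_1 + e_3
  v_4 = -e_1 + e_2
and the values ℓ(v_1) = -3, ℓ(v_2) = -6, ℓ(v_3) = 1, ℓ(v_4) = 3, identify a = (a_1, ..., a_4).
a = (-3, 0, 4, -3)

Write a = (a_1, ..., a_4) in the standard basis. For each basis vector v_i, ℓ(v_i) = <v_i, a> is a linear equation in the a_j's. Collect the n equations into a matrix system V a = ℓ, where row i of V is v_i (expressed in the standard basis). Since V is invertible (lower-triangular with 1s on the diagonal, up to permutation), solve by back-substitution:
  V =
[[1, 0, 0, 0],
 [1, 1, 0, 1],
 [1, 0, 1, 0],
 [-1, 1, 0, 0]]
  V a = (-3, -6, 1, 3)
Solving gives a = (-3, 0, 4, -3).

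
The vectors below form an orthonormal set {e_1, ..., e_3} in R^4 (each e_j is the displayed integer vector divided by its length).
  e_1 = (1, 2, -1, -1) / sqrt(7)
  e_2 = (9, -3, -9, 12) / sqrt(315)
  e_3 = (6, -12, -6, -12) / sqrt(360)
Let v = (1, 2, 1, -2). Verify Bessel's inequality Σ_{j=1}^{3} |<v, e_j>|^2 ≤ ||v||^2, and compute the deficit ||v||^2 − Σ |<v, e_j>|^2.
Σ |<v, e_j>|^2 = 8; ||v||^2 = 10; deficit = 2

Write each e_j = u_j / sqrt(<u_j, u_j>) where u_j is the displayed integer vector. Then <v, e_j> = <v, u_j> / sqrt(<u_j, u_j>), so |<v, e_j>|^2 = <v, u_j>^2 / <u_j, u_j>.
Coefficients: <v, e_1> = 6/sqrt(7), <v, e_2> = -30/sqrt(315), <v, e_3> = 0/sqrt(360).
Square and sum: Σ |<v, e_j>|^2 = 8.
Compute ||v||^2 = v·v = 10.
Deficit = 10 − 8 = 2 ≥ 0, confirming Bessel's inequality. (The deficit equals ||v − Σ <v,e_j> e_j||^2, the squared distance from v to span{e_j}.)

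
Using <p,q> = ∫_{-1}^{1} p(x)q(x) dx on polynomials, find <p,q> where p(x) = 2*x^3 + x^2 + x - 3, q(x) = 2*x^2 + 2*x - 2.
<p,q> = 52/5

Expand the product: p(x)·q(x) = 4*x^5 + 6*x^4 - 6*x^2 - 8*x + 6.
∫_{-1}^{1} of each monomial x^k gives [2/(k+1) if k even, 0 if k odd]. Integrating term-by-term (or equivalently evaluating the antiderivative F(x) = 2*x^6/3 + 6*x^5/5 - 2*x^3 - 4*x^2 + 6*x at the endpoints):
  F(1) − F(−1) = 28/15 − (-128/15) = 52/5.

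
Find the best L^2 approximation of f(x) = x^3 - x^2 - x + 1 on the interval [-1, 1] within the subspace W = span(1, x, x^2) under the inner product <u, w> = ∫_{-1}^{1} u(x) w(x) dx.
g(x) = -x^2 - 2*x/5 + 1

The best approximation g ∈ W is the orthogonal projection of f onto W. Writing g = a_0 + a_1 x + a_2 x^2, the coefficients solve the normal equations G · a = b where
  G_{ij} = <φ_i, φ_j> and b_i = <f, φ_i>, with φ_0 = 1, φ_1 = x, φ_2 = x^2.
G =
  [2, 0, 2/3]
  [0, 2/3, 0]
  [2/3, 0, 2/5],
b = (4/3, -4/15, 4/15).
Solving gives a_0 = 1, a_1 = -2/5, a_2 = -1, so
  g(x) = -x^2 - 2*x/5 + 1.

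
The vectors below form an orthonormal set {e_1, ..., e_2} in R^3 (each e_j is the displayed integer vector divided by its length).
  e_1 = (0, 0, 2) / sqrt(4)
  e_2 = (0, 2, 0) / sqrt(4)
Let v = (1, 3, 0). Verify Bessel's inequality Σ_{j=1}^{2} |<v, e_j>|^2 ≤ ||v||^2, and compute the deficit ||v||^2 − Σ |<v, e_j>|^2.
Σ |<v, e_j>|^2 = 9; ||v||^2 = 10; deficit = 1

Write each e_j = u_j / sqrt(<u_j, u_j>) where u_j is the displayed integer vector. Then <v, e_j> = <v, u_j> / sqrt(<u_j, u_j>), so |<v, e_j>|^2 = <v, u_j>^2 / <u_j, u_j>.
Coefficients: <v, e_1> = 0/sqrt(4), <v, e_2> = 6/sqrt(4).
Square and sum: Σ |<v, e_j>|^2 = 9.
Compute ||v||^2 = v·v = 10.
Deficit = 10 − 9 = 1 ≥ 0, confirming Bessel's inequality. (The deficit equals ||v − Σ <v,e_j> e_j||^2, the squared distance from v to span{e_j}.)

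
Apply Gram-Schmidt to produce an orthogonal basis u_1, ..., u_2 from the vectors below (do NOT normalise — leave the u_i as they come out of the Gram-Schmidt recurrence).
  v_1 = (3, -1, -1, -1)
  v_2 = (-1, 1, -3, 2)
Orthogonal basis:
  u_1 = (3, -1, -1, -1)
  u_2 = (-1/4, 3/4, -13/4, 7/4)

Apply the Gram-Schmidt recurrence
  u_1 = v_1
  u_i = v_i − Σ_{j<i} ((v_i · u_j) / (u_j · u_j)) · u_j.

Step by step this gives:
  u_1 = (3, -1, -1, -1)
  u_2 = (-1/4, 3/4, -13/4, 7/4)

Orthogonality check:
  u_2 · u_1 = 0 (should be 0)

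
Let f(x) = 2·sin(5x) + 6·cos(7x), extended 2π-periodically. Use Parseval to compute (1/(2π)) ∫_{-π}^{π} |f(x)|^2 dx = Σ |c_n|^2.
Σ |c_n|^2 = 20

Expand |f|^2 and use orthogonality of {sin(nx), cos(mx)} on [-π, π]:
  ∫_{-π}^{π} sin(nx)^2 dx = π, ∫ cos(mx)^2 dx = π, and cross terms integrate to 0.
So ∫_{-π}^{π} f(x)^2 dx = 2^2 · π + 6^2 · π = (4 + 36)π.
Divide by 2π: (4 + 36)/2 = 20.
By Parseval, this equals Σ |c_n|^2.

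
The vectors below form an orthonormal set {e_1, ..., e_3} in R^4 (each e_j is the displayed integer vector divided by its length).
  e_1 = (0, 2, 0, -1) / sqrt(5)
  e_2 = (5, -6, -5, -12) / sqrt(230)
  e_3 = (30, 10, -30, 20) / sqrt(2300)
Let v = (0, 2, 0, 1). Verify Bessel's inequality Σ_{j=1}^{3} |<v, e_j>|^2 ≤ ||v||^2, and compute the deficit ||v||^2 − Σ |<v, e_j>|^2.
Σ |<v, e_j>|^2 = 5; ||v||^2 = 5; deficit = 0

Write each e_j = u_j / sqrt(<u_j, u_j>) where u_j is the displayed integer vector. Then <v, e_j> = <v, u_j> / sqrt(<u_j, u_j>), so |<v, e_j>|^2 = <v, u_j>^2 / <u_j, u_j>.
Coefficients: <v, e_1> = 3/sqrt(5), <v, e_2> = -24/sqrt(230), <v, e_3> = 40/sqrt(2300).
Square and sum: Σ |<v, e_j>|^2 = 5.
Compute ||v||^2 = v·v = 5.
Deficit = 5 − 5 = 0 ≥ 0, confirming Bessel's inequality. (The deficit equals ||v − Σ <v,e_j> e_j||^2, the squared distance from v to span{e_j}.)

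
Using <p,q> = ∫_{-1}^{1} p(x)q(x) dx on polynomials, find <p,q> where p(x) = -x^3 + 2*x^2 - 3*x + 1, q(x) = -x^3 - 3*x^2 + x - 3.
<p,q> = -536/35

Expand the product: p(x)·q(x) = x^6 + x^5 - 4*x^4 + 13*x^3 - 12*x^2 + 10*x - 3.
∫_{-1}^{1} of each monomial x^k gives [2/(k+1) if k even, 0 if k odd]. Integrating term-by-term (or equivalently evaluating the antiderivative F(x) = x^7/7 + x^6/6 - 4*x^5/5 + 13*x^4/4 - 4*x^3 + 5*x^2 - 3*x at the endpoints):
  F(1) − F(−1) = 319/420 − (6751/420) = -536/35.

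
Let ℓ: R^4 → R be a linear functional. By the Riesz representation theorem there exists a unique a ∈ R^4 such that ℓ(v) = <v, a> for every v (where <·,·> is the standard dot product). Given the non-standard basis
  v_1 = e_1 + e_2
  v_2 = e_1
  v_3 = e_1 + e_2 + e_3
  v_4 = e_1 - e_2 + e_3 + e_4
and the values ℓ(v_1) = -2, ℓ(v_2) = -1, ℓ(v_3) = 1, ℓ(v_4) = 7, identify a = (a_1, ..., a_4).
a = (-1, -1, 3, 4)

Write a = (a_1, ..., a_4) in the standard basis. For each basis vector v_i, ℓ(v_i) = <v_i, a> is a linear equation in the a_j's. Collect the n equations into a matrix system V a = ℓ, where row i of V is v_i (expressed in the standard basis). Since V is invertible (lower-triangular with 1s on the diagonal, up to permutation), solve by back-substitution:
  V =
[[1, 1, 0, 0],
 [1, 0, 0, 0],
 [1, 1, 1, 0],
 [1, -1, 1, 1]]
  V a = (-2, -1, 1, 7)
Solving gives a = (-1, -1, 3, 4).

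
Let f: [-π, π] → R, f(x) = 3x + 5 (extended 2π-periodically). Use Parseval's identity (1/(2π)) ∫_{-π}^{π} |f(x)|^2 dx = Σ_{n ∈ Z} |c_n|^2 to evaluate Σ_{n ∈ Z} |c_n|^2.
Σ |c_n|^2 = 3π^2 + 25

Expand and integrate term by term over [-π, π]:
  ∫ (3x)^2 dx = 9·(2π^3/3); ∫ 2·3·(5)·x dx = 0 (odd integrand); ∫ 5^2 dx = 25·2π.
So (1/(2π)) ∫_{-π}^{π} (3x + 5)^2 dx = 9π^2/3 + 25 = 3π^2 + 25.
Parseval ⇒ Σ |c_n|^2 = 3π^2 + 25.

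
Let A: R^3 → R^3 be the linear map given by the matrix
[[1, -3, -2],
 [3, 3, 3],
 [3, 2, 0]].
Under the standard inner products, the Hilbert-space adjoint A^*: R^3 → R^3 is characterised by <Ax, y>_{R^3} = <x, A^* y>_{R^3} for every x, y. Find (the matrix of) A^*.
A^* = A^T =
[[1, 3, 3],
 [-3, 3, 2],
 [-2, 3, 0]]

For real matrices with standard dot products, the defining identity <Ax, y> = <x, A^* y> gives (Ax)^T y = x^T (A^*) y, i.e. x^T A^T y = x^T (A^*) y. Since this holds for all x, y, we must have A^* = A^T. Therefore
A^* =
[[1, 3, 3],
 [-3, 3, 2],
 [-2, 3, 0]].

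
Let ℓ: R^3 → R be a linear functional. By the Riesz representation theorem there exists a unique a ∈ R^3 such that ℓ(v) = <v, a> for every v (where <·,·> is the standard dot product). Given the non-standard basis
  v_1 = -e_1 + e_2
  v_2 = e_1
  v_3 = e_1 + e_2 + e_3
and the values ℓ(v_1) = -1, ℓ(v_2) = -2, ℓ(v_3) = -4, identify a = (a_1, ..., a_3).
a = (-2, -3, 1)

Write a = (a_1, ..., a_3) in the standard basis. For each basis vector v_i, ℓ(v_i) = <v_i, a> is a linear equation in the a_j's. Collect the n equations into a matrix system V a = ℓ, where row i of V is v_i (expressed in the standard basis). Since V is invertible (lower-triangular with 1s on the diagonal, up to permutation), solve by back-substitution:
  V =
[[-1, 1, 0],
 [1, 0, 0],
 [1, 1, 1]]
  V a = (-1, -2, -4)
Solving gives a = (-2, -3, 1).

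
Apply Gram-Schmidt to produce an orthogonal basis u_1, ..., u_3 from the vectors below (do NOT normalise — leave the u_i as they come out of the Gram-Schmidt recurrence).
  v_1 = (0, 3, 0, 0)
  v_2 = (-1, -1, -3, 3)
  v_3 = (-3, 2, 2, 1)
Orthogonal basis:
  u_1 = (0, 3, 0, 0)
  u_2 = (-1, 0, -3, 3)
  u_3 = (-3, 0, 2, 1)

Apply the Gram-Schmidt recurrence
  u_1 = v_1
  u_i = v_i − Σ_{j<i} ((v_i · u_j) / (u_j · u_j)) · u_j.

Step by step this gives:
  u_1 = (0, 3, 0, 0)
  u_2 = (-1, 0, -3, 3)
  u_3 = (-3, 0, 2, 1)

Orthogonality check:
  u_2 · u_1 = 0 (should be 0)
  u_3 · u_1 = 0 (should be 0)
  u_3 · u_2 = 0 (should be 0)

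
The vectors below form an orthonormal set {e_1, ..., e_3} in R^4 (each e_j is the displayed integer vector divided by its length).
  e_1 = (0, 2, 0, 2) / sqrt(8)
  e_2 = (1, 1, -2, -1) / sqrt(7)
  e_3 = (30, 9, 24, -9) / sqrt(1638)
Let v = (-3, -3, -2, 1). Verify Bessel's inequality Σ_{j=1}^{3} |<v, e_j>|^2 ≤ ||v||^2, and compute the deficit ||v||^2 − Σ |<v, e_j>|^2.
Σ |<v, e_j>|^2 = 283/13; ||v||^2 = 23; deficit = 16/13

Write each e_j = u_j / sqrt(<u_j, u_j>) where u_j is the displayed integer vector. Then <v, e_j> = <v, u_j> / sqrt(<u_j, u_j>), so |<v, e_j>|^2 = <v, u_j>^2 / <u_j, u_j>.
Coefficients: <v, e_1> = -4/sqrt(8), <v, e_2> = -3/sqrt(7), <v, e_3> = -174/sqrt(1638).
Square and sum: Σ |<v, e_j>|^2 = 283/13.
Compute ||v||^2 = v·v = 23.
Deficit = 23 − 283/13 = 16/13 ≥ 0, confirming Bessel's inequality. (The deficit equals ||v − Σ <v,e_j> e_j||^2, the squared distance from v to span{e_j}.)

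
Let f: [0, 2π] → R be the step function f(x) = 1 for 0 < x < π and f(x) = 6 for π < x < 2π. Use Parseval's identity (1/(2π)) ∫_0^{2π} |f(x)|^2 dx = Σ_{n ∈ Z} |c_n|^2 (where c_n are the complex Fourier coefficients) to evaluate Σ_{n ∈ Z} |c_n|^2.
Σ |c_n|^2 = 37/2

Parseval equates the L^2 energy of f (normalised by 1/(2π)) with the ℓ^2 sum of its Fourier coefficients: (1/(2π)) ∫_0^{2π} |f|^2 = Σ |c_n|^2.
Compute the left side: (1/(2π)) [∫_0^π 1^2 dx + ∫_π^{2π} 6^2 dx] = (1/(2π)) · (1π + 36π) = (1 + 36)/2 = 37/2.
So Σ_{n ∈ Z} |c_n|^2 = 37/2.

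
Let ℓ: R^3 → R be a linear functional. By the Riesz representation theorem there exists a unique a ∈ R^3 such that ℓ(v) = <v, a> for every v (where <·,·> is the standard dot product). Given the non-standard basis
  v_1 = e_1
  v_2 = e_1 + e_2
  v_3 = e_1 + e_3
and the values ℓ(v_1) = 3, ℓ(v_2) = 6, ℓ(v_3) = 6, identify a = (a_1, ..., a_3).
a = (3, 3, 3)

Write a = (a_1, ..., a_3) in the standard basis. For each basis vector v_i, ℓ(v_i) = <v_i, a> is a linear equation in the a_j's. Collect the n equations into a matrix system V a = ℓ, where row i of V is v_i (expressed in the standard basis). Since V is invertible (lower-triangular with 1s on the diagonal, up to permutation), solve by back-substitution:
  V =
[[1, 0, 0],
 [1, 1, 0],
 [1, 0, 1]]
  V a = (3, 6, 6)
Solving gives a = (3, 3, 3).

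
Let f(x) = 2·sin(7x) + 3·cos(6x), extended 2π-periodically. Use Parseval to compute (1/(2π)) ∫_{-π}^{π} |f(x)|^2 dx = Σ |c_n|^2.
Σ |c_n|^2 = 13/2

Expand |f|^2 and use orthogonality of {sin(nx), cos(mx)} on [-π, π]:
  ∫_{-π}^{π} sin(nx)^2 dx = π, ∫ cos(mx)^2 dx = π, and cross terms integrate to 0.
So ∫_{-π}^{π} f(x)^2 dx = 2^2 · π + 3^2 · π = (4 + 9)π.
Divide by 2π: (4 + 9)/2 = 13/2.
By Parseval, this equals Σ |c_n|^2.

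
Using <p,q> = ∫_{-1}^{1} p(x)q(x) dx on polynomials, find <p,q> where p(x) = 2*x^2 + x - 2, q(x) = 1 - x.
<p,q> = -10/3

Expand the product: p(x)·q(x) = -2*x^3 + x^2 + 3*x - 2.
∫_{-1}^{1} of each monomial x^k gives [2/(k+1) if k even, 0 if k odd]. Integrating term-by-term (or equivalently evaluating the antiderivative F(x) = -x^4/2 + x^3/3 + 3*x^2/2 - 2*x at the endpoints):
  F(1) − F(−1) = -2/3 − (8/3) = -10/3.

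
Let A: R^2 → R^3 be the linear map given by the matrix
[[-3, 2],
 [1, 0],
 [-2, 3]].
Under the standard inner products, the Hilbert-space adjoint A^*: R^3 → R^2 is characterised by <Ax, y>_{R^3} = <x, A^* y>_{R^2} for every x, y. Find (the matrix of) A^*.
A^* = A^T =
[[-3, 1, -2],
 [2, 0, 3]]

For real matrices with standard dot products, the defining identity <Ax, y> = <x, A^* y> gives (Ax)^T y = x^T (A^*) y, i.e. x^T A^T y = x^T (A^*) y. Since this holds for all x, y, we must have A^* = A^T. Therefore
A^* =
[[-3, 1, -2],
 [2, 0, 3]].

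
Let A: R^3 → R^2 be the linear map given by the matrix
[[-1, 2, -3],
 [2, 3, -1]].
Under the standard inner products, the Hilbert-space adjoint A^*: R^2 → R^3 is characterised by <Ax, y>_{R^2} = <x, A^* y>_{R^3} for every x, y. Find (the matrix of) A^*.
A^* = A^T =
[[-1, 2],
 [2, 3],
 [-3, -1]]

For real matrices with standard dot products, the defining identity <Ax, y> = <x, A^* y> gives (Ax)^T y = x^T (A^*) y, i.e. x^T A^T y = x^T (A^*) y. Since this holds for all x, y, we must have A^* = A^T. Therefore
A^* =
[[-1, 2],
 [2, 3],
 [-3, -1]].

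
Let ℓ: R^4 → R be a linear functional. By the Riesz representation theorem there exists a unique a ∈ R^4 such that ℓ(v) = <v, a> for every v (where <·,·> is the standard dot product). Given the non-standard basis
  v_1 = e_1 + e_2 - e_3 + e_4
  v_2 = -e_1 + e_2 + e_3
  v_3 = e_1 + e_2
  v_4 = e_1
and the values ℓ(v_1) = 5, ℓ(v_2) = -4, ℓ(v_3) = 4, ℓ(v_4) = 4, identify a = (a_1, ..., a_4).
a = (4, 0, 0, 1)

Write a = (a_1, ..., a_4) in the standard basis. For each basis vector v_i, ℓ(v_i) = <v_i, a> is a linear equation in the a_j's. Collect the n equations into a matrix system V a = ℓ, where row i of V is v_i (expressed in the standard basis). Since V is invertible (lower-triangular with 1s on the diagonal, up to permutation), solve by back-substitution:
  V =
[[1, 1, -1, 1],
 [-1, 1, 1, 0],
 [1, 1, 0, 0],
 [1, 0, 0, 0]]
  V a = (5, -4, 4, 4)
Solving gives a = (4, 0, 0, 1).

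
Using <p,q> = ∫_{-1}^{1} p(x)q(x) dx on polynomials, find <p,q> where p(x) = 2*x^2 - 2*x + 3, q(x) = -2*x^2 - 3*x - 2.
<p,q> = -244/15

Expand the product: p(x)·q(x) = -4*x^4 - 2*x^3 - 4*x^2 - 5*x - 6.
∫_{-1}^{1} of each monomial x^k gives [2/(k+1) if k even, 0 if k odd]. Integrating term-by-term (or equivalently evaluating the antiderivative F(x) = -4*x^5/5 - x^4/2 - 4*x^3/3 - 5*x^2/2 - 6*x at the endpoints):
  F(1) − F(−1) = -167/15 − (77/15) = -244/15.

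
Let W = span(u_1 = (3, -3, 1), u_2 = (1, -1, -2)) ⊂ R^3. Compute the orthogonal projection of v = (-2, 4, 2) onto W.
proj_W(v) = (-3, 3, 2)

Set up U = [u_1 | ... | u_2] ∈ R^(3×2). The projector onto W = col(U) is P = U (U^T U)^(-1) U^T.
Compute U^T U =
  [19, 4]
  [4, 6],
and U^T v = (-16, -10).
Solve U^T U · c = U^T v for the coefficients: c = (-4/7, -9/7). The projection is proj_W(v) = U c.
Check: (v - proj_W(v)) · u_1 = 0  (should be 0).
Check: (v - proj_W(v)) · u_2 = 0  (should be 0).
Result: proj_W(v) = (-3, 3, 2).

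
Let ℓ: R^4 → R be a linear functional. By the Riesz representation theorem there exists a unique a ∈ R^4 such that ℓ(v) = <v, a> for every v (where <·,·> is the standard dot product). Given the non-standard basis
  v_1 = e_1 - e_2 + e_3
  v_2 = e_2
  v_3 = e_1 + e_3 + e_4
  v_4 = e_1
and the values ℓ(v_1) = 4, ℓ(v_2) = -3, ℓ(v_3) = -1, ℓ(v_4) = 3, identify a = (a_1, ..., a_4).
a = (3, -3, -2, -2)

Write a = (a_1, ..., a_4) in the standard basis. For each basis vector v_i, ℓ(v_i) = <v_i, a> is a linear equation in the a_j's. Collect the n equations into a matrix system V a = ℓ, where row i of V is v_i (expressed in the standard basis). Since V is invertible (lower-triangular with 1s on the diagonal, up to permutation), solve by back-substitution:
  V =
[[1, -1, 1, 0],
 [0, 1, 0, 0],
 [1, 0, 1, 1],
 [1, 0, 0, 0]]
  V a = (4, -3, -1, 3)
Solving gives a = (3, -3, -2, -2).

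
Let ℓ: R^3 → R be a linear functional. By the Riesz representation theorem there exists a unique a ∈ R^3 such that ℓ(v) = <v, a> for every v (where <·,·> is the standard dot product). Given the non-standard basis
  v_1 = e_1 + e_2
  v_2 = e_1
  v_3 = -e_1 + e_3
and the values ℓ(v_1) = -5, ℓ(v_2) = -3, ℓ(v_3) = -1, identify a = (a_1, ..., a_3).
a = (-3, -2, -4)

Write a = (a_1, ..., a_3) in the standard basis. For each basis vector v_i, ℓ(v_i) = <v_i, a> is a linear equation in the a_j's. Collect the n equations into a matrix system V a = ℓ, where row i of V is v_i (expressed in the standard basis). Since V is invertible (lower-triangular with 1s on the diagonal, up to permutation), solve by back-substitution:
  V =
[[1, 1, 0],
 [1, 0, 0],
 [-1, 0, 1]]
  V a = (-5, -3, -1)
Solving gives a = (-3, -2, -4).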